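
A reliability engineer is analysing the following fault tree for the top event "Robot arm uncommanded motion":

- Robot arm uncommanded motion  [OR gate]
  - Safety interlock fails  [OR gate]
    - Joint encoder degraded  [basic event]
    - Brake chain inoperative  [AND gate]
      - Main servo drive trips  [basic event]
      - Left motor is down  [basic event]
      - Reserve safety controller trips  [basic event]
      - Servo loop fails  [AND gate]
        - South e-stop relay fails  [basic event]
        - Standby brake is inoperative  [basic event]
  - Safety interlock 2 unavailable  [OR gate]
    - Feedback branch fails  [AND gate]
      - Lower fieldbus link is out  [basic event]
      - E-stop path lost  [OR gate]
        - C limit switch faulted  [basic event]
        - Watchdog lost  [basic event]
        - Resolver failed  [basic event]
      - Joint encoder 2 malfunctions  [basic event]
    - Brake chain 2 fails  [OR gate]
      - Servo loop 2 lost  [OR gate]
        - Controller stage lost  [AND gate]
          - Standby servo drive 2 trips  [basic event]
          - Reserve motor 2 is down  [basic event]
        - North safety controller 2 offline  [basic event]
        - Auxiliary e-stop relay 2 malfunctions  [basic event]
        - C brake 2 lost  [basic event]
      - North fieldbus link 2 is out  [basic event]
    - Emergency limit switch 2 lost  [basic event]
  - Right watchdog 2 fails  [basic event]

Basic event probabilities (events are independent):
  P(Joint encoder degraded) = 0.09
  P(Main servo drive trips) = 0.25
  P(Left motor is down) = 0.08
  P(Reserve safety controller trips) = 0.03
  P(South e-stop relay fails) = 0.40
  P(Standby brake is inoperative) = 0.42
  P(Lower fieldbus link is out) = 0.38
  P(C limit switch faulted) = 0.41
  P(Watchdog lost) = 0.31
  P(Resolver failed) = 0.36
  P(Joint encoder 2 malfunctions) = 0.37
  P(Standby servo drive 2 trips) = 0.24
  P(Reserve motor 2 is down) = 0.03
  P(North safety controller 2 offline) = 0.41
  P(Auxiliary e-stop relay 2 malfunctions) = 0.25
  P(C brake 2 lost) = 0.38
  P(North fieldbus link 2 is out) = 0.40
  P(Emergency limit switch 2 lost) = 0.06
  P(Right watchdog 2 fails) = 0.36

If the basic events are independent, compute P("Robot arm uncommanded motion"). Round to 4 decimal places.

P(Servo loop fails) [AND] = 0.40 × 0.42 = 0.168000
P(Brake chain inoperative) [AND] = 0.25 × 0.08 × 0.03 × 0.168000 = 0.000101
P(Safety interlock fails) [OR] = 1 − (1−0.09) × (1−0.000101) = 0.090092
P(E-stop path lost) [OR] = 1 − (1−0.41) × (1−0.31) × (1−0.36) = 0.739456
P(Feedback branch fails) [AND] = 0.38 × 0.739456 × 0.37 = 0.103968
P(Controller stage lost) [AND] = 0.24 × 0.03 = 0.007200
P(Servo loop 2 lost) [OR] = 1 − (1−0.007200) × (1−0.41) × (1−0.25) × (1−0.38) = 0.727625
P(Brake chain 2 fails) [OR] = 1 − (1−0.727625) × (1−0.40) = 0.836575
P(Safety interlock 2 unavailable) [OR] = 1 − (1−0.103968) × (1−0.836575) × (1−0.06) = 0.862352
P(Robot arm uncommanded motion) [OR] = 1 − (1−0.090092) × (1−0.862352) × (1−0.36) = 0.919842
Rounded to 4 decimal places: P(Robot arm uncommanded motion) ≈ 0.9198.

0.9198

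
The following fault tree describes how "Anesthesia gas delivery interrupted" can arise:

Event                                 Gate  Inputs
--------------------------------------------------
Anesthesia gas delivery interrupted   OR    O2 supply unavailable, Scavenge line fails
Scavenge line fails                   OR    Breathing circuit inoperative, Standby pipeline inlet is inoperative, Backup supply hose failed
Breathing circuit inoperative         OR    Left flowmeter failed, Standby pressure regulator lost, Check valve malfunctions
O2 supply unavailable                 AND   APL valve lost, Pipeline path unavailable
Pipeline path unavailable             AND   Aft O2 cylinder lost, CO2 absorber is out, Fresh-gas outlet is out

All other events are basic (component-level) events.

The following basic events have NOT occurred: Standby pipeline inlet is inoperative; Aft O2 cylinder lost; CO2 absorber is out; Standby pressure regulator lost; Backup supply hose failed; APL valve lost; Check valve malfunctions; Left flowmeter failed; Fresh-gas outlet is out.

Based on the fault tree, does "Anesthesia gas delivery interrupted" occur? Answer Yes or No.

No

Pipeline path unavailable [AND]: Aft O2 cylinder lost=not, CO2 absorber is out=not, Fresh-gas outlet is out=not → not all inputs occur → does not occur.
O2 supply unavailable [AND]: APL valve lost=not, Pipeline path unavailable=not → not all inputs occur → does not occur.
Breathing circuit inoperative [OR]: Left flowmeter failed=not, Standby pressure regulator lost=not, Check valve malfunctions=not → no input occurs → does not occur.
Scavenge line fails [OR]: Breathing circuit inoperative=not, Standby pipeline inlet is inoperative=not, Backup supply hose failed=not → no input occurs → does not occur.
Anesthesia gas delivery interrupted [OR]: O2 supply unavailable=not, Scavenge line fails=not → no input occurs → does not occur.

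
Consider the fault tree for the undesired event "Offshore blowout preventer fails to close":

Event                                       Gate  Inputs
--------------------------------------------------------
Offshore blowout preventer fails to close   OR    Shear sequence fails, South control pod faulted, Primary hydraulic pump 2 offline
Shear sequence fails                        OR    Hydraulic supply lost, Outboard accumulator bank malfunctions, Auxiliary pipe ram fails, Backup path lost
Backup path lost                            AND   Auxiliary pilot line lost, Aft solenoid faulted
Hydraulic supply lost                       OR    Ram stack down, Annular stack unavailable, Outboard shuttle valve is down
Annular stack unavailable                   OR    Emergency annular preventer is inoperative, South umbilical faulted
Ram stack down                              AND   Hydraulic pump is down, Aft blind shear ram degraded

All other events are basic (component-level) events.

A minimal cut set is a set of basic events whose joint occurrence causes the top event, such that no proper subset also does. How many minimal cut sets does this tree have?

9

Ram stack down [AND]: one cut set from each child combined → 1 × 1 = 1 cut set(s).
Annular stack unavailable [OR]: union of children's cut sets → 2 cut set(s).
Hydraulic supply lost [OR]: union of children's cut sets → 4 cut set(s).
Backup path lost [AND]: one cut set from each child combined → 1 × 1 = 1 cut set(s).
Shear sequence fails [OR]: union of children's cut sets → 7 cut set(s).
Offshore blowout preventer fails to close [OR]: union of children's cut sets → 9 cut set(s).
Minimal cut sets: {Aft blind shear ram degraded, Hydraulic pump is down}; {Emergency annular preventer is inoperative}; {South umbilical faulted}; {Outboard shuttle valve is down}; {Outboard accumulator bank malfunctions}; {Auxiliary pipe ram fails}; {Aft solenoid faulted, Auxiliary pilot line lost}; {South control pod faulted}; {Primary hydraulic pump 2 offline}.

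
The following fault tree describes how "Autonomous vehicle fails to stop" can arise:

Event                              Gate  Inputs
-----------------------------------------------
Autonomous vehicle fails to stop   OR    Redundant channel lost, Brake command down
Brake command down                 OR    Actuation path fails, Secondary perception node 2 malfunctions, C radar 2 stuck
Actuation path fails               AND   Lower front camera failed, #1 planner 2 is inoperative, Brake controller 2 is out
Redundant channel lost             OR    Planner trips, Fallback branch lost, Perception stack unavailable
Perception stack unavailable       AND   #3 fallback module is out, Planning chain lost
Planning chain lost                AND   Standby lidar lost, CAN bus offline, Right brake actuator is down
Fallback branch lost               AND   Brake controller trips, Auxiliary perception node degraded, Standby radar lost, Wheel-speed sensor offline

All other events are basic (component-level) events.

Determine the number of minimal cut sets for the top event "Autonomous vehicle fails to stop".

6

Fallback branch lost [AND]: one cut set from each child combined → 1 × 1 × 1 × 1 = 1 cut set(s).
Planning chain lost [AND]: one cut set from each child combined → 1 × 1 × 1 = 1 cut set(s).
Perception stack unavailable [AND]: one cut set from each child combined → 1 × 1 = 1 cut set(s).
Redundant channel lost [OR]: union of children's cut sets → 3 cut set(s).
Actuation path fails [AND]: one cut set from each child combined → 1 × 1 × 1 = 1 cut set(s).
Brake command down [OR]: union of children's cut sets → 3 cut set(s).
Autonomous vehicle fails to stop [OR]: union of children's cut sets → 6 cut set(s).
Minimal cut sets: {Planner trips}; {Auxiliary perception node degraded, Brake controller trips, Standby radar lost, Wheel-speed sensor offline}; {#3 fallback module is out, CAN bus offline, Right brake actuator is down, Standby lidar lost}; {#1 planner 2 is inoperative, Brake controller 2 is out, Lower front camera failed}; {Secondary perception node 2 malfunctions}; {C radar 2 stuck}.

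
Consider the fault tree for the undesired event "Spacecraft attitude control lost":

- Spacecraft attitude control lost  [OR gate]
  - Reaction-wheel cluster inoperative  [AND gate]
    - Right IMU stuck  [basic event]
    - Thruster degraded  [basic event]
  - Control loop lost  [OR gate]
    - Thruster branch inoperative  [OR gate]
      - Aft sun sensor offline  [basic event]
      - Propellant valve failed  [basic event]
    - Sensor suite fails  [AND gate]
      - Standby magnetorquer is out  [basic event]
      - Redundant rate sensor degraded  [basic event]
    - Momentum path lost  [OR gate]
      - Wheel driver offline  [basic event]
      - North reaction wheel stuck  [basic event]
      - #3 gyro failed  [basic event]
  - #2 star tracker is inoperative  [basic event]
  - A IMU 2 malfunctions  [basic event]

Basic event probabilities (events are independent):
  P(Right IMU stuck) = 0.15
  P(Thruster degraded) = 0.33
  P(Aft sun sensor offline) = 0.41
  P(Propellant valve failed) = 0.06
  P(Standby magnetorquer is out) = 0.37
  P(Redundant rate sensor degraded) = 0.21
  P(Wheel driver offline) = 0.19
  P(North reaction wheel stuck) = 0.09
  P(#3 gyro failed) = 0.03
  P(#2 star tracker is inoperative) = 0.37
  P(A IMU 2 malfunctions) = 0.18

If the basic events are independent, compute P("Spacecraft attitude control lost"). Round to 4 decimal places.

P(Reaction-wheel cluster inoperative) [AND] = 0.15 × 0.33 = 0.049500
P(Thruster branch inoperative) [OR] = 1 − (1−0.41) × (1−0.06) = 0.445400
P(Sensor suite fails) [AND] = 0.37 × 0.21 = 0.077700
P(Momentum path lost) [OR] = 1 − (1−0.19) × (1−0.09) × (1−0.03) = 0.285013
P(Control loop lost) [OR] = 1 − (1−0.445400) × (1−0.077700) × (1−0.285013) = 0.634279
P(Spacecraft attitude control lost) [OR] = 1 − (1−0.049500) × (1−0.634279) × (1−0.37) × (1−0.18) = 0.820421
Rounded to 4 decimal places: P(Spacecraft attitude control lost) ≈ 0.8204.

0.8204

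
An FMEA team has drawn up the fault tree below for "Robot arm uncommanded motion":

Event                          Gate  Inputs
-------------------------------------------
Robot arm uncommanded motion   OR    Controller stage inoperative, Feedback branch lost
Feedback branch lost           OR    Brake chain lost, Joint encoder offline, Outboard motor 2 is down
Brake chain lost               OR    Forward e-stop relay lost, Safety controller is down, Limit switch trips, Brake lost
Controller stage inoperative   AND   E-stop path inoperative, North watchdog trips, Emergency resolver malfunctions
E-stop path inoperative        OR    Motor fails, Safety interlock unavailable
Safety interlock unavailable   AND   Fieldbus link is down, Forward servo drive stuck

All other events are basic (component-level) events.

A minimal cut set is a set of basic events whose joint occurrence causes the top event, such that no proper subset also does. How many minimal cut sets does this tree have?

8

Safety interlock unavailable [AND]: one cut set from each child combined → 1 × 1 = 1 cut set(s).
E-stop path inoperative [OR]: union of children's cut sets → 2 cut set(s).
Controller stage inoperative [AND]: one cut set from each child combined → 2 × 1 × 1 = 2 cut set(s).
Brake chain lost [OR]: union of children's cut sets → 4 cut set(s).
Feedback branch lost [OR]: union of children's cut sets → 6 cut set(s).
Robot arm uncommanded motion [OR]: union of children's cut sets → 8 cut set(s).
Minimal cut sets: {Emergency resolver malfunctions, Motor fails, North watchdog trips}; {Emergency resolver malfunctions, Fieldbus link is down, Forward servo drive stuck, North watchdog trips}; {Forward e-stop relay lost}; {Safety controller is down}; {Limit switch trips}; {Brake lost}; {Joint encoder offline}; {Outboard motor 2 is down}.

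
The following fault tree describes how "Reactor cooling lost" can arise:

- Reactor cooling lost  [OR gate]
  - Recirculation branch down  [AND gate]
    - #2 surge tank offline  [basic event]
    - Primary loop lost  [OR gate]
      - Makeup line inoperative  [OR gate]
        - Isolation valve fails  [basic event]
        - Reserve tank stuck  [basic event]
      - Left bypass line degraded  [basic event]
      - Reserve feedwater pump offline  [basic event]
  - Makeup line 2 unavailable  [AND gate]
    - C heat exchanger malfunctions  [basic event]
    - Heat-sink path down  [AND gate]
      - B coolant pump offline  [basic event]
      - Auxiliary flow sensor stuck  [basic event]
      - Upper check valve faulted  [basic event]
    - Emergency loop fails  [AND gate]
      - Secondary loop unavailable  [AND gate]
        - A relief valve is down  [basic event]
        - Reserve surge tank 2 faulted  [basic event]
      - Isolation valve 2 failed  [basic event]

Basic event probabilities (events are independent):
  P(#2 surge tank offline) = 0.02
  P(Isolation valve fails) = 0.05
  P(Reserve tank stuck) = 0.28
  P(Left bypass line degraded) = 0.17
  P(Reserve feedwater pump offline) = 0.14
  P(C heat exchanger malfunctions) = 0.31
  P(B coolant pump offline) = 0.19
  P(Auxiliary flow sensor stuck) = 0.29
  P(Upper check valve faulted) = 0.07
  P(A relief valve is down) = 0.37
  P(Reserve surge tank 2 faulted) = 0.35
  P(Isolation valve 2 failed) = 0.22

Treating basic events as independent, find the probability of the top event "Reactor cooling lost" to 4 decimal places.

0.0103

P(Makeup line inoperative) [OR] = 1 − (1−0.05) × (1−0.28) = 0.316000
P(Primary loop lost) [OR] = 1 − (1−0.316000) × (1−0.17) × (1−0.14) = 0.511761
P(Recirculation branch down) [AND] = 0.02 × 0.511761 = 0.010235
P(Heat-sink path down) [AND] = 0.19 × 0.29 × 0.07 = 0.003857
P(Secondary loop unavailable) [AND] = 0.37 × 0.35 = 0.129500
P(Emergency loop fails) [AND] = 0.129500 × 0.22 = 0.028490
P(Makeup line 2 unavailable) [AND] = 0.31 × 0.003857 × 0.028490 = 0.000034
P(Reactor cooling lost) [OR] = 1 − (1−0.010235) × (1−0.000034) = 0.010269
Rounded to 4 decimal places: P(Reactor cooling lost) ≈ 0.0103.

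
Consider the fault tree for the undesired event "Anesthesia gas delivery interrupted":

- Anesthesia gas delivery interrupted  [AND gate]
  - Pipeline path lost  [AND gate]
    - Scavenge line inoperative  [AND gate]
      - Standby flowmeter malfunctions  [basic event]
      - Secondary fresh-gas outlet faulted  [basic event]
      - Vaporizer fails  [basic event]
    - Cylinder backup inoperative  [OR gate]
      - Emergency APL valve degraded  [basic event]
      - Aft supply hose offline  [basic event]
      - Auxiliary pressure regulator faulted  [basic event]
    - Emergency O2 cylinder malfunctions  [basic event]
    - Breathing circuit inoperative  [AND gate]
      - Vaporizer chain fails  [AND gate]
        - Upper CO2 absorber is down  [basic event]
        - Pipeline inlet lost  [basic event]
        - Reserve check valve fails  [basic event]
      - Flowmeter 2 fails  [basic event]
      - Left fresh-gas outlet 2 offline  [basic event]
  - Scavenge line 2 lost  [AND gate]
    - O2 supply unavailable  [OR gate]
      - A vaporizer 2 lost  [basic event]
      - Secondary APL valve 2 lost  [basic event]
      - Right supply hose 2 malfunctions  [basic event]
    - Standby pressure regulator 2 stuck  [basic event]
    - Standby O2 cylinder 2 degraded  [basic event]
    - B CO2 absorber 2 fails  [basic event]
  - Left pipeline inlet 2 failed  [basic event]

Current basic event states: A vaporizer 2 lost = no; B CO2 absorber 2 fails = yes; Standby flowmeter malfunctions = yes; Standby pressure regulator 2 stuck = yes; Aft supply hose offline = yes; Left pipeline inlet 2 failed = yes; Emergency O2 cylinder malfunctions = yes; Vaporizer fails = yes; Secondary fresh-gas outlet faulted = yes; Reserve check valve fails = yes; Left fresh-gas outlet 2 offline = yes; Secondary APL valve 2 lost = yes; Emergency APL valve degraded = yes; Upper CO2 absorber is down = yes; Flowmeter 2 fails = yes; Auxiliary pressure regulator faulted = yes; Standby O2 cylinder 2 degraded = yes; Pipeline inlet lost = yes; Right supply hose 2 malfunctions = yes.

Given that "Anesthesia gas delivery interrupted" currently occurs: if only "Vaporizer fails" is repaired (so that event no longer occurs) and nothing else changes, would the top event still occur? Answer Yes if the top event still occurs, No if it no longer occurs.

No

Counterfactual: set "Vaporizer fails" to not occurred.
Scavenge line inoperative [AND]: Standby flowmeter malfunctions=occurs, Secondary fresh-gas outlet faulted=occurs, Vaporizer fails=not → not all inputs occur → does not occur.
Cylinder backup inoperative [OR]: Emergency APL valve degraded=occurs, Aft supply hose offline=occurs, Auxiliary pressure regulator faulted=occurs → at least one input occurs → occurs.
Vaporizer chain fails [AND]: Upper CO2 absorber is down=occurs, Pipeline inlet lost=occurs, Reserve check valve fails=occurs → all inputs occur → occurs.
Breathing circuit inoperative [AND]: Vaporizer chain fails=occurs, Flowmeter 2 fails=occurs, Left fresh-gas outlet 2 offline=occurs → all inputs occur → occurs.
Pipeline path lost [AND]: Scavenge line inoperative=not, Cylinder backup inoperative=occurs, Emergency O2 cylinder malfunctions=occurs, Breathing circuit inoperative=occurs → not all inputs occur → does not occur.
O2 supply unavailable [OR]: A vaporizer 2 lost=not, Secondary APL valve 2 lost=occurs, Right supply hose 2 malfunctions=occurs → at least one input occurs → occurs.
Scavenge line 2 lost [AND]: O2 supply unavailable=occurs, Standby pressure regulator 2 stuck=occurs, Standby O2 cylinder 2 degraded=occurs, B CO2 absorber 2 fails=occurs → all inputs occur → occurs.
Anesthesia gas delivery interrupted [AND]: Pipeline path lost=not, Scavenge line 2 lost=occurs, Left pipeline inlet 2 failed=occurs → not all inputs occur → does not occur.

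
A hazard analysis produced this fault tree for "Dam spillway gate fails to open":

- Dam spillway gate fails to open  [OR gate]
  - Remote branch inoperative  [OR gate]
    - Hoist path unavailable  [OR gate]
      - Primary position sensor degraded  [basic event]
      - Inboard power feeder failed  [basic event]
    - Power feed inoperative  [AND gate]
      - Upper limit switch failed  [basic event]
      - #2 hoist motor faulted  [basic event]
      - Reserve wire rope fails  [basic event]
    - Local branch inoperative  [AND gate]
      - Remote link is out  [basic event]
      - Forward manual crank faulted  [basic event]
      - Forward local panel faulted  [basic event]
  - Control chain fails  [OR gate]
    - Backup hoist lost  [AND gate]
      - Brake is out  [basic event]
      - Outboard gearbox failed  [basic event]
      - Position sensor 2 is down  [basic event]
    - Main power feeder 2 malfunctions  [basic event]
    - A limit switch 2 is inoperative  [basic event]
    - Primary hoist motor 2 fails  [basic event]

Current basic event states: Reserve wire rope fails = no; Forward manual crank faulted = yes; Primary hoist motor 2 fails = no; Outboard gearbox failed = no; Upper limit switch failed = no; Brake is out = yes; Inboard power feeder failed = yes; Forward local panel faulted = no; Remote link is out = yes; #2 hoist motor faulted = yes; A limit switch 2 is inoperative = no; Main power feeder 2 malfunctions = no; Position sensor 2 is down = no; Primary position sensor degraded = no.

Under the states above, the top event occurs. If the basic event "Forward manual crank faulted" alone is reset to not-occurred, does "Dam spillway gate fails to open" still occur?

Yes

Counterfactual: set "Forward manual crank faulted" to not occurred.
Hoist path unavailable [OR]: Primary position sensor degraded=not, Inboard power feeder failed=occurs → at least one input occurs → occurs.
Power feed inoperative [AND]: Upper limit switch failed=not, #2 hoist motor faulted=occurs, Reserve wire rope fails=not → not all inputs occur → does not occur.
Local branch inoperative [AND]: Remote link is out=occurs, Forward manual crank faulted=not, Forward local panel faulted=not → not all inputs occur → does not occur.
Remote branch inoperative [OR]: Hoist path unavailable=occurs, Power feed inoperative=not, Local branch inoperative=not → at least one input occurs → occurs.
Backup hoist lost [AND]: Brake is out=occurs, Outboard gearbox failed=not, Position sensor 2 is down=not → not all inputs occur → does not occur.
Control chain fails [OR]: Backup hoist lost=not, Main power feeder 2 malfunctions=not, A limit switch 2 is inoperative=not, Primary hoist motor 2 fails=not → no input occurs → does not occur.
Dam spillway gate fails to open [OR]: Remote branch inoperative=occurs, Control chain fails=not → at least one input occurs → occurs.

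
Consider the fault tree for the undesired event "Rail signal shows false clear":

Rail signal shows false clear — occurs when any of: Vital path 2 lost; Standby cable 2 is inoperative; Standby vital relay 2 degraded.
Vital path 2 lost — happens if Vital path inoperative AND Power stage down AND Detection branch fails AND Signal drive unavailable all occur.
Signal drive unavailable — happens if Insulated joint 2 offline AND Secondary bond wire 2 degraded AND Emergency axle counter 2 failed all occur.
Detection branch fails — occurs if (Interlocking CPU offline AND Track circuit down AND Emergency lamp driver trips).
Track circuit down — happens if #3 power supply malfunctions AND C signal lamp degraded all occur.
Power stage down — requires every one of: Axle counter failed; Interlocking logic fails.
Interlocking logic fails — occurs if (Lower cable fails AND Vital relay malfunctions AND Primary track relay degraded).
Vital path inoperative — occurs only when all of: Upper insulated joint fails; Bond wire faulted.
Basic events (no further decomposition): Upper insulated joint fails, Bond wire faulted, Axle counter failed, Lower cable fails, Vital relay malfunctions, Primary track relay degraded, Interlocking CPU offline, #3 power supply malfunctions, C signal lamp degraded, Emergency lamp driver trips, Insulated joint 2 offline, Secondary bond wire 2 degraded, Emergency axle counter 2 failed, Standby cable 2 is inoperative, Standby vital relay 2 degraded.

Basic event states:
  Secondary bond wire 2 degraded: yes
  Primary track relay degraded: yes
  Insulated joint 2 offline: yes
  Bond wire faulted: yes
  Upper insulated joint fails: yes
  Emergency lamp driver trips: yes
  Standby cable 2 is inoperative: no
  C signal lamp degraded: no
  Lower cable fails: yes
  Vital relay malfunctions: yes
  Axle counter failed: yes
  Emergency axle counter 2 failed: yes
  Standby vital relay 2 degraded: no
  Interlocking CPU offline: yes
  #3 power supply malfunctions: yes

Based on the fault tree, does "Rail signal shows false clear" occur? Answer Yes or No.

Vital path inoperative [AND]: Upper insulated joint fails=occurs, Bond wire faulted=occurs → all inputs occur → occurs.
Interlocking logic fails [AND]: Lower cable fails=occurs, Vital relay malfunctions=occurs, Primary track relay degraded=occurs → all inputs occur → occurs.
Power stage down [AND]: Axle counter failed=occurs, Interlocking logic fails=occurs → all inputs occur → occurs.
Track circuit down [AND]: #3 power supply malfunctions=occurs, C signal lamp degraded=not → not all inputs occur → does not occur.
Detection branch fails [AND]: Interlocking CPU offline=occurs, Track circuit down=not, Emergency lamp driver trips=occurs → not all inputs occur → does not occur.
Signal drive unavailable [AND]: Insulated joint 2 offline=occurs, Secondary bond wire 2 degraded=occurs, Emergency axle counter 2 failed=occurs → all inputs occur → occurs.
Vital path 2 lost [AND]: Vital path inoperative=occurs, Power stage down=occurs, Detection branch fails=not, Signal drive unavailable=occurs → not all inputs occur → does not occur.
Rail signal shows false clear [OR]: Vital path 2 lost=not, Standby cable 2 is inoperative=not, Standby vital relay 2 degraded=not → no input occurs → does not occur.

No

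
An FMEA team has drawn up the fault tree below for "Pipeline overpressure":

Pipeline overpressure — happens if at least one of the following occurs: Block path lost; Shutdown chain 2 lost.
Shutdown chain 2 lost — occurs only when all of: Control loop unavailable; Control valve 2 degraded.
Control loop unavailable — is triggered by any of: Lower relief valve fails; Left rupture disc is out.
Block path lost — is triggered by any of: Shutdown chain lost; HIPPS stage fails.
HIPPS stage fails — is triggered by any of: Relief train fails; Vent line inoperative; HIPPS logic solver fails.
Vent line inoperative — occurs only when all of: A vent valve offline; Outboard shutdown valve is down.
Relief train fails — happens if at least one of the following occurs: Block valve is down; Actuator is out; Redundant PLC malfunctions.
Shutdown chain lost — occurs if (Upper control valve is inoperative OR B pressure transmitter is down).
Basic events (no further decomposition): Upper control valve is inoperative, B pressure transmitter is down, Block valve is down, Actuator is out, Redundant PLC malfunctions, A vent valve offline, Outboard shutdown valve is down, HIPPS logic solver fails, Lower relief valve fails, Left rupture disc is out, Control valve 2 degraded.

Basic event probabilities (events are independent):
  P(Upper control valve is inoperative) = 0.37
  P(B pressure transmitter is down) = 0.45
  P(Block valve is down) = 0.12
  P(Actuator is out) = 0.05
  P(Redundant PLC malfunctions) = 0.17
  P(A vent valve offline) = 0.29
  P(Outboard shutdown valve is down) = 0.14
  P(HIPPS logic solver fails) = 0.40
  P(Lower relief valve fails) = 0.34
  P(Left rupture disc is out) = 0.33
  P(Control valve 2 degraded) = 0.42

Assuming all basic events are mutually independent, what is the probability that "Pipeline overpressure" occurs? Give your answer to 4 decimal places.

0.8940

P(Shutdown chain lost) [OR] = 1 − (1−0.37) × (1−0.45) = 0.653500
P(Relief train fails) [OR] = 1 − (1−0.12) × (1−0.05) × (1−0.17) = 0.306120
P(Vent line inoperative) [AND] = 0.29 × 0.14 = 0.040600
P(HIPPS stage fails) [OR] = 1 − (1−0.306120) × (1−0.040600) × (1−0.40) = 0.600575
P(Block path lost) [OR] = 1 − (1−0.653500) × (1−0.600575) = 0.861599
P(Control loop unavailable) [OR] = 1 − (1−0.34) × (1−0.33) = 0.557800
P(Shutdown chain 2 lost) [AND] = 0.557800 × 0.42 = 0.234276
P(Pipeline overpressure) [OR] = 1 − (1−0.861599) × (1−0.234276) = 0.894023
Rounded to 4 decimal places: P(Pipeline overpressure) ≈ 0.8940.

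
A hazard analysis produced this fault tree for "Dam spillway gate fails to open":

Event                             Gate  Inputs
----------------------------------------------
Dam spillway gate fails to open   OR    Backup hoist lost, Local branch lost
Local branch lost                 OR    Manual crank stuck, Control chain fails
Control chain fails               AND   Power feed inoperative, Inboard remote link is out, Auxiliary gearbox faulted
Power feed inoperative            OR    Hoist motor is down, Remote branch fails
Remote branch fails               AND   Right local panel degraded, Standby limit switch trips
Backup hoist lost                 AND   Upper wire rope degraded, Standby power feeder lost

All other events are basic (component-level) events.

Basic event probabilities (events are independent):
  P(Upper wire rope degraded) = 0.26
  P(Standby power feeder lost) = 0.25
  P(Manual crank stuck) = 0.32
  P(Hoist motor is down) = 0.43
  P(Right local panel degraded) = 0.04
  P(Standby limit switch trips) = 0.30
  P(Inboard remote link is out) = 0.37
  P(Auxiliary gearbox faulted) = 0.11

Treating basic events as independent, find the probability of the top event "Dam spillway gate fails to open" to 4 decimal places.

P(Backup hoist lost) [AND] = 0.26 × 0.25 = 0.065000
P(Remote branch fails) [AND] = 0.04 × 0.30 = 0.012000
P(Power feed inoperative) [OR] = 1 − (1−0.43) × (1−0.012000) = 0.436840
P(Control chain fails) [AND] = 0.436840 × 0.37 × 0.11 = 0.017779
P(Local branch lost) [OR] = 1 − (1−0.32) × (1−0.017779) = 0.332090
P(Dam spillway gate fails to open) [OR] = 1 − (1−0.065000) × (1−0.332090) = 0.375504
Rounded to 4 decimal places: P(Dam spillway gate fails to open) ≈ 0.3755.

0.3755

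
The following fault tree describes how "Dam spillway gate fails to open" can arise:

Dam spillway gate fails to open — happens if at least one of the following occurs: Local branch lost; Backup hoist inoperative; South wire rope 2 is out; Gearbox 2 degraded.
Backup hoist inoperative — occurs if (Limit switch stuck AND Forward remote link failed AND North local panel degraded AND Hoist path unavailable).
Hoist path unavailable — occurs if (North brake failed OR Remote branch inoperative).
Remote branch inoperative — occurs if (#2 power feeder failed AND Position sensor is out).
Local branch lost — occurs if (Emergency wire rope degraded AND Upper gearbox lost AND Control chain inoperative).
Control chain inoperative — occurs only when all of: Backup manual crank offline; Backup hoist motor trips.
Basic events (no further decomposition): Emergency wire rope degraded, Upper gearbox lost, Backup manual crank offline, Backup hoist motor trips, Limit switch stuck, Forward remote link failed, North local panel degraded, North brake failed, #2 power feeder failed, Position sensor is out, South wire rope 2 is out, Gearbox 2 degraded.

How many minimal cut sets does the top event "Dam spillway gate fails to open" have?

Control chain inoperative [AND]: one cut set from each child combined → 1 × 1 = 1 cut set(s).
Local branch lost [AND]: one cut set from each child combined → 1 × 1 × 1 = 1 cut set(s).
Remote branch inoperative [AND]: one cut set from each child combined → 1 × 1 = 1 cut set(s).
Hoist path unavailable [OR]: union of children's cut sets → 2 cut set(s).
Backup hoist inoperative [AND]: one cut set from each child combined → 1 × 1 × 1 × 2 = 2 cut set(s).
Dam spillway gate fails to open [OR]: union of children's cut sets → 5 cut set(s).
Minimal cut sets: {Backup hoist motor trips, Backup manual crank offline, Emergency wire rope degraded, Upper gearbox lost}; {Forward remote link failed, Limit switch stuck, North brake failed, North local panel degraded}; {#2 power feeder failed, Forward remote link failed, Limit switch stuck, North local panel degraded, Position sensor is out}; {South wire rope 2 is out}; {Gearbox 2 degraded}.

5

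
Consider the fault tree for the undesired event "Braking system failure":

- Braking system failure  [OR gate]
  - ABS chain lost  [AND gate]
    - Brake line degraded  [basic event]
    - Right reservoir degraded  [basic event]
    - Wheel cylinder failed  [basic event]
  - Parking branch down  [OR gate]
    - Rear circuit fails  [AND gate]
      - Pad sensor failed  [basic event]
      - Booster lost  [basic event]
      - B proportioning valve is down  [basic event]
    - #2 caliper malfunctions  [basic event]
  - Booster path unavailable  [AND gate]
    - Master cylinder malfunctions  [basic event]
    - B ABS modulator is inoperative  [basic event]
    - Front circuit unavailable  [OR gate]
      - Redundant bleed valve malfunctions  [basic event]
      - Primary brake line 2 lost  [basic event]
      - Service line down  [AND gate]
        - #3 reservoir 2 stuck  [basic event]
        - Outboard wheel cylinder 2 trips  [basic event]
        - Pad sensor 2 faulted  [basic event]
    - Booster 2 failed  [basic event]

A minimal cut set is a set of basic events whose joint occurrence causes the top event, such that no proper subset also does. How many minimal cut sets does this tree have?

ABS chain lost [AND]: one cut set from each child combined → 1 × 1 × 1 = 1 cut set(s).
Rear circuit fails [AND]: one cut set from each child combined → 1 × 1 × 1 = 1 cut set(s).
Parking branch down [OR]: union of children's cut sets → 2 cut set(s).
Service line down [AND]: one cut set from each child combined → 1 × 1 × 1 = 1 cut set(s).
Front circuit unavailable [OR]: union of children's cut sets → 3 cut set(s).
Booster path unavailable [AND]: one cut set from each child combined → 1 × 1 × 3 × 1 = 3 cut set(s).
Braking system failure [OR]: union of children's cut sets → 6 cut set(s).
Minimal cut sets: {Brake line degraded, Right reservoir degraded, Wheel cylinder failed}; {B proportioning valve is down, Booster lost, Pad sensor failed}; {#2 caliper malfunctions}; {B ABS modulator is inoperative, Booster 2 failed, Master cylinder malfunctions, Redundant bleed valve malfunctions}; {B ABS modulator is inoperative, Booster 2 failed, Master cylinder malfunctions, Primary brake line 2 lost}; {#3 reservoir 2 stuck, B ABS modulator is inoperative, Booster 2 failed, Master cylinder malfunctions, Outboard wheel cylinder 2 trips, Pad sensor 2 faulted}.

6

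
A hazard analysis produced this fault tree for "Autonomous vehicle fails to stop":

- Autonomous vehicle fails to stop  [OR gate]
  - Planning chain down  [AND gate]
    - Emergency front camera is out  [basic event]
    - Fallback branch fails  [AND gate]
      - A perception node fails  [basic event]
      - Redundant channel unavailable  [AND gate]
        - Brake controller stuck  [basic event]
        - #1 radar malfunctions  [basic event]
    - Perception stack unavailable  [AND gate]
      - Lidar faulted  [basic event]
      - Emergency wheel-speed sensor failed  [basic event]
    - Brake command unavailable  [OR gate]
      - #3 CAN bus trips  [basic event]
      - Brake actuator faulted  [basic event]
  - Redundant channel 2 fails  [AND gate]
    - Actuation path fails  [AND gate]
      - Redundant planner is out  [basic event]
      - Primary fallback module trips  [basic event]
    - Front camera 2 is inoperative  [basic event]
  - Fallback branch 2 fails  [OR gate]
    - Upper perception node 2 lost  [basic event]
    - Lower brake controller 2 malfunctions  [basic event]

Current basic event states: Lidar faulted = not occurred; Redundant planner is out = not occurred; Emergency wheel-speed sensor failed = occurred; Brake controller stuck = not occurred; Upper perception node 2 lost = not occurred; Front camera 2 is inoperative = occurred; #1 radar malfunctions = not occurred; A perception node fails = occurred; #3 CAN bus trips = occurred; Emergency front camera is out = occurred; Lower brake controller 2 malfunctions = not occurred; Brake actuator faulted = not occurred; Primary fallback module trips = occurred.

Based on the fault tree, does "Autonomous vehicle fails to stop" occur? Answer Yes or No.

Redundant channel unavailable [AND]: Brake controller stuck=not, #1 radar malfunctions=not → not all inputs occur → does not occur.
Fallback branch fails [AND]: A perception node fails=occurs, Redundant channel unavailable=not → not all inputs occur → does not occur.
Perception stack unavailable [AND]: Lidar faulted=not, Emergency wheel-speed sensor failed=occurs → not all inputs occur → does not occur.
Brake command unavailable [OR]: #3 CAN bus trips=occurs, Brake actuator faulted=not → at least one input occurs → occurs.
Planning chain down [AND]: Emergency front camera is out=occurs, Fallback branch fails=not, Perception stack unavailable=not, Brake command unavailable=occurs → not all inputs occur → does not occur.
Actuation path fails [AND]: Redundant planner is out=not, Primary fallback module trips=occurs → not all inputs occur → does not occur.
Redundant channel 2 fails [AND]: Actuation path fails=not, Front camera 2 is inoperative=occurs → not all inputs occur → does not occur.
Fallback branch 2 fails [OR]: Upper perception node 2 lost=not, Lower brake controller 2 malfunctions=not → no input occurs → does not occur.
Autonomous vehicle fails to stop [OR]: Planning chain down=not, Redundant channel 2 fails=not, Fallback branch 2 fails=not → no input occurs → does not occur.

No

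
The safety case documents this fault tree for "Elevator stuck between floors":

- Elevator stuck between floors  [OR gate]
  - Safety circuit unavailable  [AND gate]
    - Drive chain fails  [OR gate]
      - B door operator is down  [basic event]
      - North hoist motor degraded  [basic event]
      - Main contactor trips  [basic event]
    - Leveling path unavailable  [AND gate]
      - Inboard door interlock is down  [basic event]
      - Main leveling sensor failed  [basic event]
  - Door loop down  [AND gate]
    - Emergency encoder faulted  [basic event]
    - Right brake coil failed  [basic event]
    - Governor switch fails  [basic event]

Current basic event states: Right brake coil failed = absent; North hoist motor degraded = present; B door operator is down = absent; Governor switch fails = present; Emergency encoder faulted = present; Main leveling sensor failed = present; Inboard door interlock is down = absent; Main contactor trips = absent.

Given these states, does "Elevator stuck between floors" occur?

No

Drive chain fails [OR]: B door operator is down=not, North hoist motor degraded=occurs, Main contactor trips=not → at least one input occurs → occurs.
Leveling path unavailable [AND]: Inboard door interlock is down=not, Main leveling sensor failed=occurs → not all inputs occur → does not occur.
Safety circuit unavailable [AND]: Drive chain fails=occurs, Leveling path unavailable=not → not all inputs occur → does not occur.
Door loop down [AND]: Emergency encoder faulted=occurs, Right brake coil failed=not, Governor switch fails=occurs → not all inputs occur → does not occur.
Elevator stuck between floors [OR]: Safety circuit unavailable=not, Door loop down=not → no input occurs → does not occur.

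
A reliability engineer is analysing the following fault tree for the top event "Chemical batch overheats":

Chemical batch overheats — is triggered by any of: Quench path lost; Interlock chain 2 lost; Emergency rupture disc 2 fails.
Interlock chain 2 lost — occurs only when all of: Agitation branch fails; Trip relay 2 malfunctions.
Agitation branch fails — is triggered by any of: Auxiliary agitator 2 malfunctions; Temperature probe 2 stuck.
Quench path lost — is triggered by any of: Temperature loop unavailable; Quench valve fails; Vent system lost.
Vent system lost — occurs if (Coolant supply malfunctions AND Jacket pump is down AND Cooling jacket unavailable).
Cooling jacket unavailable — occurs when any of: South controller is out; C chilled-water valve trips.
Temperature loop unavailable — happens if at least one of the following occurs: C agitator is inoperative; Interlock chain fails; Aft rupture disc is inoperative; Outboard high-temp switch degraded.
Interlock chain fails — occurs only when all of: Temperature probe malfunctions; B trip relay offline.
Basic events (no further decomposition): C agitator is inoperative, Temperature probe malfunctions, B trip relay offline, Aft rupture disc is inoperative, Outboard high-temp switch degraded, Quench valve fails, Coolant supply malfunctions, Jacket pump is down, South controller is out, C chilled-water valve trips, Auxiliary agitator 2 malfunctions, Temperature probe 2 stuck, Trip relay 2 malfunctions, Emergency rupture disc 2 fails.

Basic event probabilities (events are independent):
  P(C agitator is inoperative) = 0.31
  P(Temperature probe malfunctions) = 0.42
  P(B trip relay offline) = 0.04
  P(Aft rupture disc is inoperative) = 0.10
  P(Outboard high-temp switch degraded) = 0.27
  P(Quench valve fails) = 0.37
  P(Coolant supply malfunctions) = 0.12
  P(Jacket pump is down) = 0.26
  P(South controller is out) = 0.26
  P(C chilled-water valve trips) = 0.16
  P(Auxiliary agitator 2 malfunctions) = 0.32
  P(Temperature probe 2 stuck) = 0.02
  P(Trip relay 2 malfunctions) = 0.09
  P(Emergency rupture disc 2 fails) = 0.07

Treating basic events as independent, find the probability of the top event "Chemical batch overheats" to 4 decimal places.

P(Interlock chain fails) [AND] = 0.42 × 0.04 = 0.016800
P(Temperature loop unavailable) [OR] = 1 − (1−0.31) × (1−0.016800) × (1−0.10) × (1−0.27) = 0.554286
P(Cooling jacket unavailable) [OR] = 1 − (1−0.26) × (1−0.16) = 0.378400
P(Vent system lost) [AND] = 0.12 × 0.26 × 0.378400 = 0.011806
P(Quench path lost) [OR] = 1 − (1−0.554286) × (1−0.37) × (1−0.011806) = 0.722515
P(Agitation branch fails) [OR] = 1 − (1−0.32) × (1−0.02) = 0.333600
P(Interlock chain 2 lost) [AND] = 0.333600 × 0.09 = 0.030024
P(Chemical batch overheats) [OR] = 1 − (1−0.722515) × (1−0.030024) × (1−0.07) = 0.749687
Rounded to 4 decimal places: P(Chemical batch overheats) ≈ 0.7497.

0.7497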